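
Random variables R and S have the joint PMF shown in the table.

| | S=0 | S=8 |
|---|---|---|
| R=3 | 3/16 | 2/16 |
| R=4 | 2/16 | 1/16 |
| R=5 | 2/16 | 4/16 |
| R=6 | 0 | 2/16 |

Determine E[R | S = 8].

14/3

P(S = 8) = 9/16.
Σ R·P over the event = 3·(2/16) + 4·(1/16) + 5·(4/16) + 6·(2/16) = 21/8.
E[R | S = 8] = (21/8) / (9/16) = 14/3.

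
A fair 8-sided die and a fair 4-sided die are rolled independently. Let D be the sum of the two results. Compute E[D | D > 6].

80/9

P(D > 6) = 9/16.
Σ over the event: 7·1/8 + 8·1/8 + 9·1/8 + 10·3/32 + 11·1/16 + 12·1/32 = 5.
E[D | D > 6] = (5) / (9/16) = 80/9.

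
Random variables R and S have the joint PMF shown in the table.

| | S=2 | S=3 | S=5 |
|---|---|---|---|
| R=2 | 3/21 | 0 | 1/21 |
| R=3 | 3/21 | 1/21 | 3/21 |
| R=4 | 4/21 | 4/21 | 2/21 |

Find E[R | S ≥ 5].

19/6

P(S ≥ 5) = 2/7.
Summing R·P(R=x,S=y) over the conditioning event gives 19/21.
E[R | S ≥ 5] = (19/21) / (2/7) = 19/6.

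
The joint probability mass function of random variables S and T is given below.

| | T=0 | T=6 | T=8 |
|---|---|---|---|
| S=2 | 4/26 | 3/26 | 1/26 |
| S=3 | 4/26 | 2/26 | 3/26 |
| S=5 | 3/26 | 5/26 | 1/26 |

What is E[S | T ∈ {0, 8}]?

51/16

P(T ∈ {0, 8}) = 8/13.
Σ S·P over the event = 2·(4/26) + 2·(1/26) + 3·(4/26) + 3·(3/26) + 5·(3/26) + 5·(1/26) = 51/26.
E[S | T ∈ {0, 8}] = (51/26) / (8/13) = 51/16.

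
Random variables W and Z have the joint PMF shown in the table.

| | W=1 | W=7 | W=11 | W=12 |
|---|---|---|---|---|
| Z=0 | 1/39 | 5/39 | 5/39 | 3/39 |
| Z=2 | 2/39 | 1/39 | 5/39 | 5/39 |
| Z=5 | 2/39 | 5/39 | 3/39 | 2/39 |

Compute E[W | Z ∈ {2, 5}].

P(Z ∈ {2, 5}) = 25/39.
Σ W·P over the event = 1·(2/39) + 1·(2/39) + 7·(1/39) + 7·(5/39) + 11·(5/39) + 11·(3/39) + 12·(5/39) + 12·(2/39) = 218/39.
E[W | Z ∈ {2, 5}] = (218/39) / (25/39) = 218/25.

218/25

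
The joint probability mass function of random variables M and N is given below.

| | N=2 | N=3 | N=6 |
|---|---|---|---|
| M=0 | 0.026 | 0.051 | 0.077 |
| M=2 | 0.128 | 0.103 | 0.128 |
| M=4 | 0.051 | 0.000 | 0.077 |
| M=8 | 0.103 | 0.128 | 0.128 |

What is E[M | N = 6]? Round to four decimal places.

3.8732

P(N = 6) = 0.410.
Summing M·P(M=x,N=y) over the conditioning event gives 1.588.
E[M | N = 6] = (1.588) / (0.410) = 3.8732.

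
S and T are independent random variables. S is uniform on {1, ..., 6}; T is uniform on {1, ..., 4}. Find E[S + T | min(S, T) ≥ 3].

8

Outcomes with min(S, T) ≥ 3: (3,3), (3,4), (4,3), (4,4), (5,3), (5,4), (6,3), (6,4), each with probability 1/24.
E[S + T | min(S, T) ≥ 3] = (6 + 7 + 7 + 8 + 8 + 9 + 9 + 10) / 8 = 8.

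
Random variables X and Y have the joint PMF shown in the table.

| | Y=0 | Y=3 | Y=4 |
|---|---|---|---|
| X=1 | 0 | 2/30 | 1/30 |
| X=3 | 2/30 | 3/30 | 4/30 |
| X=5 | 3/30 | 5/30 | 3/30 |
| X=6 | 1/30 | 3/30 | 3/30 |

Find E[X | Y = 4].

P(Y = 4) = 11/30.
Σ X·P over the event = 1·(1/30) + 3·(4/30) + 5·(3/30) + 6·(3/30) = 23/15.
E[X | Y = 4] = (23/15) / (11/30) = 46/11.

46/11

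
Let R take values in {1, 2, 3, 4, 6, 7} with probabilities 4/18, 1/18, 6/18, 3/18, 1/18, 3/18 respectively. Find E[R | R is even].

P(R is even) = 5/18.
Σ over the event: 2·1/18 + 4·1/6 + 6·1/18 = 10/9.
E[R | R is even] = (10/9) / (5/18) = 4.

4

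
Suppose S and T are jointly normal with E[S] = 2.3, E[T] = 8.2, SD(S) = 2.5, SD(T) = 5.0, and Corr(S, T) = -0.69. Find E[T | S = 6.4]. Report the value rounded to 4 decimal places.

For a bivariate normal, E[T | S=x] = μ_T + ρ·(σ_T/σ_S)·(x − μ_S).
E[T | S=6.4] = 8.2 + (-0.69)·(5.0/2.5)·(6.4 − (2.3)) = 8.2 + (-1.38)·(4.1) = 2.5420.

2.5420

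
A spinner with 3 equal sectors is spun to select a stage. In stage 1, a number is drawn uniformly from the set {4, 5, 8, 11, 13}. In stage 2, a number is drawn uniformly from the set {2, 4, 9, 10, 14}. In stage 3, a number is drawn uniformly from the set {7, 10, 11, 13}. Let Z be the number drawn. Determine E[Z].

35/4

E[Z | stage 1] = (4+5+8+11+13)/5 = 41/5.
E[Z | stage 2] = (2+4+9+10+14)/5 = 39/5.
E[Z | stage 3] = (7+10+11+13)/4 = 41/4.
E[Z] = (1/3)·(41/5) + (1/3)·(39/5) + (1/3)·(41/4) = 35/4.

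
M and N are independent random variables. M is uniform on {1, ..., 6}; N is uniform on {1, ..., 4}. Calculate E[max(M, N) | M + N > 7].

P(M + N > 7) = 1/4.
Summing max(M,N)·P(x,y) over outcomes with M + N > 7 gives 4/3.
E[max(M, N) | M + N > 7] = (4/3) / (1/4) = 16/3.

16/3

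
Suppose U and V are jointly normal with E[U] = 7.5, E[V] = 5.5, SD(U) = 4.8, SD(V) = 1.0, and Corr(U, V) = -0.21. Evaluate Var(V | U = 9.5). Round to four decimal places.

Var(V | U=x) = (1 − ρ²)·σ_V².
Var(V | U=9.5) = (1.0)²·(1 − (-0.21)²) = 1·0.9559 = 0.9559.

0.9559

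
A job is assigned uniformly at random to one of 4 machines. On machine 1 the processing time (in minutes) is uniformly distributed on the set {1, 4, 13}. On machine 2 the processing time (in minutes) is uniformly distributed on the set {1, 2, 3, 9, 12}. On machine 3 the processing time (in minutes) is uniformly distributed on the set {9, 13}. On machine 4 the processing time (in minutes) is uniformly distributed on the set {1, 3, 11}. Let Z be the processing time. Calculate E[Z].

137/20

E[Z | machine 1] = (1+4+13)/3 = 6.
E[Z | machine 2] = (1+2+3+9+12)/5 = 27/5.
E[Z | machine 3] = (9+13)/2 = 11.
E[Z | machine 4] = (1+3+11)/3 = 5.
E[Z] = (1/4)·(6) + (1/4)·(27/5) + (1/4)·(11) + (1/4)·(5) = 137/20.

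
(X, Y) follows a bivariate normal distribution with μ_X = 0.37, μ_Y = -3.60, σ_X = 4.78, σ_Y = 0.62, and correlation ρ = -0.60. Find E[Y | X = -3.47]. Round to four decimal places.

-3.3012

E[Y | X=x] = μ_Y + ρ(σ_Y/σ_X)(x − μ_X) for jointly normal variables.
E[Y | X=-3.47] = -3.60 + (-0.60)·(0.62/4.78)·(-3.47 − (0.37)) = -3.60 + (-0.077824)·(-3.84) = -3.3012.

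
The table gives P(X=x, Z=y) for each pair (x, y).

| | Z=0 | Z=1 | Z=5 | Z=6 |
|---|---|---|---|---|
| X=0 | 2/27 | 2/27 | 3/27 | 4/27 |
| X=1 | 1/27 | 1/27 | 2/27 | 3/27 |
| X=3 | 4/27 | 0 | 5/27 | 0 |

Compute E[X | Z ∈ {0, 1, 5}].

31/20

P(Z ∈ {0, 1, 5}) = 20/27.
Σ X·P over the event = 0·(2/27) + 0·(2/27) + 0·(3/27) + 1·(1/27) + 1·(1/27) + 1·(2/27) + 3·(4/27) + 3·(5/27) = 31/27.
E[X | Z ∈ {0, 1, 5}] = (31/27) / (20/27) = 31/20.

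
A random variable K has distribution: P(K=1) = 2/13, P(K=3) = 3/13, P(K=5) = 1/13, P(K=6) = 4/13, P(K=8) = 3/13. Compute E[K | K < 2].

P(K < 2) = 2/13.
Σ over the event: 1·2/13 = 2/13.
E[K | K < 2] = (2/13) / (2/13) = 1.

1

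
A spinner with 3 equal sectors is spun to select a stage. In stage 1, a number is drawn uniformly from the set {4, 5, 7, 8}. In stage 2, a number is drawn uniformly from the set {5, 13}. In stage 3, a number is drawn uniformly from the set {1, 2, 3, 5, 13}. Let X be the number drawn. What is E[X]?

E[X | stage 1] = (4+5+7+8)/4 = 6.
E[X | stage 2] = (5+13)/2 = 9.
E[X | stage 3] = (1+2+3+5+13)/5 = 24/5.
By the law of total expectation,
E[X] = (1/3)·(6) + (1/3)·(9) + (1/3)·(24/5) = 33/5.

33/5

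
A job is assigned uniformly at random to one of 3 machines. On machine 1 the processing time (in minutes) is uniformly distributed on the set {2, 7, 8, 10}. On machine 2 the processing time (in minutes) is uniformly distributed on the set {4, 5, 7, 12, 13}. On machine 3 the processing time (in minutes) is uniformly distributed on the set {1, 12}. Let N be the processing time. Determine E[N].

E[N | machine 1] = (2+7+8+10)/4 = 27/4.
E[N | machine 2] = (4+5+7+12+13)/5 = 41/5.
E[N | machine 3] = (1+12)/2 = 13/2.
E[N] = (1/3)·(27/4) + (1/3)·(41/5) + (1/3)·(13/2) = 143/20.

143/20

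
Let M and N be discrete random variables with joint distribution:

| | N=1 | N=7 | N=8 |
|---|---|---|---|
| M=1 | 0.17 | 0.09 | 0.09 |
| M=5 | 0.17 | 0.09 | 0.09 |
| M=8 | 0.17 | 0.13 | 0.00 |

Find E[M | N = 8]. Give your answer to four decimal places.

P(N = 8) = 0.18.
Σ M·P over the event = 1·(0.09) + 5·(0.09) = 0.54.
E[M | N = 8] = (0.54) / (0.18) = 3.0000.

3.0000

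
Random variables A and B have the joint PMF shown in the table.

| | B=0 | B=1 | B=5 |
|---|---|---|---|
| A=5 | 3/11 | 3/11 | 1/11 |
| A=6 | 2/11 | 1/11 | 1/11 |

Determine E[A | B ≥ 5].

P(B ≥ 5) = 2/11.
Σ A·P over the event = 5·(1/11) + 6·(1/11) = 1.
E[A | B ≥ 5] = (1) / (2/11) = 11/2.

11/2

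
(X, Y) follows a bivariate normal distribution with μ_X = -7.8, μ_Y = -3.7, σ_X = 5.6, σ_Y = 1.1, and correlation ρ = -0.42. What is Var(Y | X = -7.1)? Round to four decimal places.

The conditional variance in a bivariate normal is σ_Y²(1 − ρ²), independent of x.
Var(Y | X=-7.1) = (1.1)²·(1 − (-0.42)²) = 1.21·0.8236 = 0.9966.

0.9966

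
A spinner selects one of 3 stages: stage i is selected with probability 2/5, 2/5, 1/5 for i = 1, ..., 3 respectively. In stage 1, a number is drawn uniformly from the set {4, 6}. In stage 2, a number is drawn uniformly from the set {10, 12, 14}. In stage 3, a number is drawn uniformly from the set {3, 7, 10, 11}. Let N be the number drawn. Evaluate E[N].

E[N | stage 1] = (4+6)/2 = 5.
E[N | stage 2] = (10+12+14)/3 = 12.
E[N | stage 3] = (3+7+10+11)/4 = 31/4.
E[N] = (2/5)·(5) + (2/5)·(12) + (1/5)·(31/4) = 167/20.

167/20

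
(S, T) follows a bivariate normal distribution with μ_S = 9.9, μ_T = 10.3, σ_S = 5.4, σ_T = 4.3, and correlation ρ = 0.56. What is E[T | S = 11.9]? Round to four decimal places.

11.1919

E[T | S=x] = μ_T + ρ(σ_T/σ_S)(x − μ_S) for jointly normal variables.
E[T | S=11.9] = 10.3 + (0.56)·(4.3/5.4)·(11.9 − (9.9)) = 10.3 + (0.44593)·(2) = 11.1919.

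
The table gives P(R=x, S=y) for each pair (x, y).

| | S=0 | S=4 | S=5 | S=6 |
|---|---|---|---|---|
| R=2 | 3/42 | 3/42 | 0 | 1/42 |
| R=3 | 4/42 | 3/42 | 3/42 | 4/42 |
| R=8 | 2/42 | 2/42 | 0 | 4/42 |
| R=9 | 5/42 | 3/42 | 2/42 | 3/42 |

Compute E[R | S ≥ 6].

P(S ≥ 6) = 2/7.
Σ R·P over the event = 2·(1/42) + 3·(4/42) + 8·(4/42) + 9·(3/42) = 73/42.
E[R | S ≥ 6] = (73/42) / (2/7) = 73/12.

73/12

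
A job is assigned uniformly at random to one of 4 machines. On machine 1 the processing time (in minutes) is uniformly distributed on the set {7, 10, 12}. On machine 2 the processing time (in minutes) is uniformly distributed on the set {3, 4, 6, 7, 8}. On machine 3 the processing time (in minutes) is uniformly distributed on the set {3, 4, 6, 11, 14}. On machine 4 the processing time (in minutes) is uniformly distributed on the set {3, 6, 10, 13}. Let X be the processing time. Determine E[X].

E[X | machine 1] = (7+10+12)/3 = 29/3.
E[X | machine 2] = (3+4+6+7+8)/5 = 28/5.
E[X | machine 3] = (3+4+6+11+14)/5 = 38/5.
E[X | machine 4] = (3+6+10+13)/4 = 8.
E[X] = (1/4)·(29/3) + (1/4)·(28/5) + (1/4)·(38/5) + (1/4)·(8) = 463/60.

463/60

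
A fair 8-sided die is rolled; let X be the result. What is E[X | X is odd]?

4

Given X is odd, X is equally likely to be any of {1, 3, 5, 7}.
E[X | X is odd] = (1 + 3 + 5 + 7) / 4 = 4.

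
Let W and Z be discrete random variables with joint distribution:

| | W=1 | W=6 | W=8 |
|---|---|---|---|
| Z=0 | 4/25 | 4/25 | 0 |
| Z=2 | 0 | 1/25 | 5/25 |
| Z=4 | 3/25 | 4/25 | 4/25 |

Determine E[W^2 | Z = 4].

403/11

P(Z = 4) = 11/25.
Σ W^2·P over the event = 1·(3/25) + 36·(4/25) + 64·(4/25) = 403/25.
E[W^2 | Z = 4] = (403/25) / (11/25) = 403/11.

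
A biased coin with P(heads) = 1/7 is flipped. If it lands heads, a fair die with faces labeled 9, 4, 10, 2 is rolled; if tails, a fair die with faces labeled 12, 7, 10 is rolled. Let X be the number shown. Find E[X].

E[X | heads] = (9+4+10+2)/4 = 25/4.
E[X | tails] = (12+7+10)/3 = 29/3.
E[X] = (1/7)·(25/4) + (6/7)·(29/3) = 257/28.

257/28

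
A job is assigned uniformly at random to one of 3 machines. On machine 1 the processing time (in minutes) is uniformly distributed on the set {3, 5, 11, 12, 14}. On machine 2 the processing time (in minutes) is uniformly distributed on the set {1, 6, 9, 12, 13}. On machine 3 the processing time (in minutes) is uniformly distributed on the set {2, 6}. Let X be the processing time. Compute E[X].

106/15

E[X | machine 1] = (3+5+11+12+14)/5 = 9.
E[X | machine 2] = (1+6+9+12+13)/5 = 41/5.
E[X | machine 3] = (2+6)/2 = 4.
By the law of total expectation,
E[X] = (1/3)·(9) + (1/3)·(41/5) + (1/3)·(4) = 106/15.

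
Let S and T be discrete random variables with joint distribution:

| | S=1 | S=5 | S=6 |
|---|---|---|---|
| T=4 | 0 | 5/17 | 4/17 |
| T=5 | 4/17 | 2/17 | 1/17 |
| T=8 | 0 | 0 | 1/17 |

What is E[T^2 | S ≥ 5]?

P(S ≥ 5) = 13/17.
Summing T^2·P(S=x,T=y) over the conditioning event gives 283/17.
E[T^2 | S ≥ 5] = (283/17) / (13/17) = 283/13.

283/13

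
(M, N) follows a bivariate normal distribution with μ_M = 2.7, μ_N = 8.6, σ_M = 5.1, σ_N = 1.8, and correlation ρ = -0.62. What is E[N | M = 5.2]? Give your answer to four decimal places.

8.0529

E[N | M=x] = μ_N + ρ(σ_N/σ_M)(x − μ_M) for jointly normal variables.
E[N | M=5.2] = 8.6 + (-0.62)·(1.8/5.1)·(5.2 − (2.7)) = 8.6 + (-0.218824)·(2.5) = 8.0529.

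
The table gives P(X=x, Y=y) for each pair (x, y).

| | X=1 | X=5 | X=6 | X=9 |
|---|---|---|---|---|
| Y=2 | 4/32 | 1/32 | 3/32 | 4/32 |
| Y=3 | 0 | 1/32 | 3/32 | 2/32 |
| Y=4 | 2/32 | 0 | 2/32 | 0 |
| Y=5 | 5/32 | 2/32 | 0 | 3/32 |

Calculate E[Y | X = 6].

P(X = 6) = 1/4.
Σ Y·P over the event = 2·(3/32) + 3·(3/32) + 4·(2/32) = 23/32.
E[Y | X = 6] = (23/32) / (1/4) = 23/8.

23/8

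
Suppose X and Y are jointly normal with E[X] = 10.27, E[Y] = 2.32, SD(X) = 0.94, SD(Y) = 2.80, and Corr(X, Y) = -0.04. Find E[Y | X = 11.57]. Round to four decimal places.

For a bivariate normal, E[Y | X=x] = μ_Y + ρ·(σ_Y/σ_X)·(x − μ_X).
E[Y | X=11.57] = 2.32 + (-0.04)·(2.80/0.94)·(11.57 − (10.27)) = 2.32 + (-0.11915)·(1.3) = 2.1651.

2.1651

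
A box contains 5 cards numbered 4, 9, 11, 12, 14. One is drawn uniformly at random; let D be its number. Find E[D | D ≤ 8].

P(D ≤ 8) = 1/5.
Σ over the event: 4·1/5 = 4/5.
E[D | D ≤ 8] = (4/5) / (1/5) = 4.

4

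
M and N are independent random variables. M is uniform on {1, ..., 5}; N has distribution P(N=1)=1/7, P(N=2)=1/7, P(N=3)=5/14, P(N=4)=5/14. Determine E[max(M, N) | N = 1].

P(N = 1) = 1/7.
Summing max(M,N)·P(x,y) over outcomes with N = 1 gives 3/7.
E[max(M, N) | N = 1] = (3/7) / (1/7) = 3.

3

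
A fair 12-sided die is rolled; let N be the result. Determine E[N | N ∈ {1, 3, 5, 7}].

4

P(N ∈ {1, 3, 5, 7}) = 1/3.
Σ over the event: 1·1/12 + 3·1/12 + 5·1/12 + 7·1/12 = 4/3.
E[N | N ∈ {1, 3, 5, 7}] = (4/3) / (1/3) = 4.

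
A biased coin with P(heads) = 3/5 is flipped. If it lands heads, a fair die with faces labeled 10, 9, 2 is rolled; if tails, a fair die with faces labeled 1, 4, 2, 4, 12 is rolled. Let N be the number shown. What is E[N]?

E[N | heads] = (10+9+2)/3 = 7.
E[N | tails] = (1+4+2+4+12)/5 = 23/5.
By the law of total expectation,
E[N] = (3/5)·(7) + (2/5)·(23/5) = 151/25.

151/25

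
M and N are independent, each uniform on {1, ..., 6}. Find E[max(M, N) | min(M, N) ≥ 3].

P(min(M, N) ≥ 3) = 4/9.
Summing max(M,N)·P(x,y) over outcomes with min(M, N) ≥ 3 gives 41/18.
E[max(M, N) | min(M, N) ≥ 3] = (41/18) / (4/9) = 41/8.

41/8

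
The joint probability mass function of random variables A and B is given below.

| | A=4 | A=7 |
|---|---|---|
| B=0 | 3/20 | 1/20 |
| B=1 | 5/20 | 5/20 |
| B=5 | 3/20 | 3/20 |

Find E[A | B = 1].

P(B = 1) = 1/2.
Σ A·P over the event = 4·(5/20) + 7·(5/20) = 11/4.
E[A | B = 1] = (11/4) / (1/2) = 11/2.

11/2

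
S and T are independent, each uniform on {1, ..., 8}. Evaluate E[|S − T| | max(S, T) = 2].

2/3

Outcomes with max(S, T) = 2: (1,2), (2,1), (2,2), each with probability 1/64.
E[|S − T| | max(S, T) = 2] = (1 + 1 + 0) / 3 = 2/3.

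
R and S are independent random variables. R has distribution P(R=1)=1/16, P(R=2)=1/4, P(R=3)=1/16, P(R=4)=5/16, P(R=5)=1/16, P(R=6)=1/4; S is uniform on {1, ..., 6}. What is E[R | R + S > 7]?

P(R + S > 7) = 15/32.
Summing R·P(x,y) over outcomes with R + S > 7 gives 107/48.
E[R | R + S > 7] = (107/48) / (15/32) = 214/45.

214/45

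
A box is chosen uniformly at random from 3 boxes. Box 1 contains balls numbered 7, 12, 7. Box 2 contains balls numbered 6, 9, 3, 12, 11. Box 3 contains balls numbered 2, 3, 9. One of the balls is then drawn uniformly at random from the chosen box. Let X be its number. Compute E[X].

323/45

E[X | box 1] = (7+12+7)/3 = 26/3.
E[X | box 2] = (6+9+3+12+11)/5 = 41/5.
E[X | box 3] = (2+3+9)/3 = 14/3.
By the law of total expectation,
E[X] = (1/3)·(26/3) + (1/3)·(41/5) + (1/3)·(14/3) = 323/45.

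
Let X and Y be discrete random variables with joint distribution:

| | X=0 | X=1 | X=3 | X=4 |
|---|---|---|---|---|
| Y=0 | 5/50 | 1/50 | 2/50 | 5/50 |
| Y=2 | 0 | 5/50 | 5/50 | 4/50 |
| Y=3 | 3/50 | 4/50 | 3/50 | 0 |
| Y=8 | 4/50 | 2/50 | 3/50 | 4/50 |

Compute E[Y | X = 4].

P(X = 4) = 13/50.
Summing Y·P(X=x,Y=y) over the conditioning event gives 4/5.
E[Y | X = 4] = (4/5) / (13/50) = 40/13.

40/13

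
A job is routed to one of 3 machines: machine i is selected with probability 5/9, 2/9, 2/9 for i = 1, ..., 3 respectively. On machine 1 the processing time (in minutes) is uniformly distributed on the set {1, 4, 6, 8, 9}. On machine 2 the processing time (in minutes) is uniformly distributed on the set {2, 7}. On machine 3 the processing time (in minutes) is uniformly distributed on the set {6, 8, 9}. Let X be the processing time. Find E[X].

157/27

E[X | machine 1] = (1+4+6+8+9)/5 = 28/5.
E[X | machine 2] = (2+7)/2 = 9/2.
E[X | machine 3] = (6+8+9)/3 = 23/3.
By the law of total expectation,
E[X] = (5/9)·(28/5) + (2/9)·(9/2) + (2/9)·(23/3) = 157/27.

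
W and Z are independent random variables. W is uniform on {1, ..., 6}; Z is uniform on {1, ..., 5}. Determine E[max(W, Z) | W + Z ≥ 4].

40/9

P(W + Z ≥ 4) = 9/10.
Summing max(W,Z)·P(x,y) over outcomes with W + Z ≥ 4 gives 4.
E[max(W, Z) | W + Z ≥ 4] = (4) / (9/10) = 40/9.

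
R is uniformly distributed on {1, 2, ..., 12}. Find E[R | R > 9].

Given R > 9, R is equally likely to be any of {10, 11, 12}.
E[R | R > 9] = (10 + 11 + 12) / 3 = 11.

11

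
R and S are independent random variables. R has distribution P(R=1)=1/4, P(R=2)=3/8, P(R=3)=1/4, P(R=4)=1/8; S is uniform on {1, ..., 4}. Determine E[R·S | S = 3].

P(S = 3) = 1/4.
Summing RS·P(x,y) over outcomes with S = 3 gives 27/16.
E[R·S | S = 3] = (27/16) / (1/4) = 27/4.

27/4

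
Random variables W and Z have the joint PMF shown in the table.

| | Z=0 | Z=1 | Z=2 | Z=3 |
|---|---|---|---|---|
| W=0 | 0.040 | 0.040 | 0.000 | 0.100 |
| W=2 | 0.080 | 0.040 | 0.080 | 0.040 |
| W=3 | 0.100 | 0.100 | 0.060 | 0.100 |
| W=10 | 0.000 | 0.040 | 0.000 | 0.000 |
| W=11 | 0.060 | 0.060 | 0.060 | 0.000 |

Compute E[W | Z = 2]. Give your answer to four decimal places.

P(Z = 2) = 0.200.
Summing W·P(W=x,Z=y) over the conditioning event gives 1.000.
E[W | Z = 2] = (1.000) / (0.200) = 5.0000.

5.0000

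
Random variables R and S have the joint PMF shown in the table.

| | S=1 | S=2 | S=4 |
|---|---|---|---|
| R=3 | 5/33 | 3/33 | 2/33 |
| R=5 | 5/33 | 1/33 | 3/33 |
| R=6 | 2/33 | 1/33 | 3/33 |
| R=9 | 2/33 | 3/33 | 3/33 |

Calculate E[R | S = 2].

47/8

P(S = 2) = 8/33.
Summing R·P(R=x,S=y) over the conditioning event gives 47/33.
E[R | S = 2] = (47/33) / (8/33) = 47/8.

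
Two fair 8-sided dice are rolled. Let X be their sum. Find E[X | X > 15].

P(X > 15) = 1/64.
Σ over the event: 16·1/64 = 1/4.
E[X | X > 15] = (1/4) / (1/64) = 16.

16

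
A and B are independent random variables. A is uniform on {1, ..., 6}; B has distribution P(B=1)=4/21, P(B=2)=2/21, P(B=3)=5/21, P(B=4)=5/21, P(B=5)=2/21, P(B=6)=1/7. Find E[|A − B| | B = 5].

11/6

P(B = 5) = 2/21.
Summing |A−B|·P(x,y) over outcomes with B = 5 gives 11/63.
E[|A − B| | B = 5] = (11/63) / (2/21) = 11/6.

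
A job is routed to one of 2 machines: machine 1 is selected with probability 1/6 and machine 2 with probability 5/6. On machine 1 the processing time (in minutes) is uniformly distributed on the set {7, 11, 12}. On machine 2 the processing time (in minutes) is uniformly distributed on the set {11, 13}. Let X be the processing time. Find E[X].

35/3

E[X | machine 1] = (7+11+12)/3 = 10.
E[X | machine 2] = (11+13)/2 = 12.
E[X] = (1/6)·(10) + (5/6)·(12) = 35/3.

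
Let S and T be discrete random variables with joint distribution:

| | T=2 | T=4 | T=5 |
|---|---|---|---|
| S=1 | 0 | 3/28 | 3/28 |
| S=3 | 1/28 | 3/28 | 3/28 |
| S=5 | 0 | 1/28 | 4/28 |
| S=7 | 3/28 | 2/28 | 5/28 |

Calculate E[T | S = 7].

P(S = 7) = 5/14.
Σ T·P over the event = 2·(3/28) + 4·(2/28) + 5·(5/28) = 39/28.
E[T | S = 7] = (39/28) / (5/14) = 39/10.

39/10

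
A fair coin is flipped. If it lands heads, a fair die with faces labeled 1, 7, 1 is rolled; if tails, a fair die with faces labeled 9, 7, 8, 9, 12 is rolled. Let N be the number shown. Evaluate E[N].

E[N | heads] = (1+7+1)/3 = 3.
E[N | tails] = (9+7+8+9+12)/5 = 9.
By the law of total expectation,
E[N] = (1/2)·(3) + (1/2)·(9) = 6.

6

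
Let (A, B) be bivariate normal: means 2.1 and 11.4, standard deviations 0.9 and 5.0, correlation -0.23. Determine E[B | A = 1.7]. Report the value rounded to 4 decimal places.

11.9111

For a bivariate normal, E[B | A=x] = μ_B + ρ·(σ_B/σ_A)·(x − μ_A).
E[B | A=1.7] = 11.4 + (-0.23)·(5.0/0.9)·(1.7 − (2.1)) = 11.4 + (-1.2778)·(-0.4) = 11.9111.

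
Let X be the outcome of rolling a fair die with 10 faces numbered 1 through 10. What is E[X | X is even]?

Given X is even, X is equally likely to be any of {2, 4, 6, 8, 10}.
E[X | X is even] = (2 + 4 + 6 + 8 + 10) / 5 = 6.

6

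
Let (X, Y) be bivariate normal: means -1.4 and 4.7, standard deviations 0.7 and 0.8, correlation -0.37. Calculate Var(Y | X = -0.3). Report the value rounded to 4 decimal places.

Var(Y | X=x) = (1 − ρ²)·σ_Y².
Var(Y | X=-0.3) = (0.8)²·(1 − (-0.37)²) = 0.64·0.8631 = 0.5524.

0.5524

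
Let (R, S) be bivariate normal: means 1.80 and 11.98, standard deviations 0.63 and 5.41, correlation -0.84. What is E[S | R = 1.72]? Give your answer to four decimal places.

12.5571

E[S | R=x] = μ_S + ρ(σ_S/σ_R)(x − μ_R) for jointly normal variables.
E[S | R=1.72] = 11.98 + (-0.84)·(5.41/0.63)·(1.72 − (1.80)) = 11.98 + (-7.2133)·(-0.08) = 12.5571.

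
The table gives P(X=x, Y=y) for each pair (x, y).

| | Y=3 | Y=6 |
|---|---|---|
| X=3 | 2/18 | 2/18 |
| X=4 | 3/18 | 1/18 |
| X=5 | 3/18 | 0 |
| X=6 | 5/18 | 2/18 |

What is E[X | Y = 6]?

22/5

P(Y = 6) = 5/18.
Σ X·P over the event = 3·(2/18) + 4·(1/18) + 6·(2/18) = 11/9.
E[X | Y = 6] = (11/9) / (5/18) = 22/5.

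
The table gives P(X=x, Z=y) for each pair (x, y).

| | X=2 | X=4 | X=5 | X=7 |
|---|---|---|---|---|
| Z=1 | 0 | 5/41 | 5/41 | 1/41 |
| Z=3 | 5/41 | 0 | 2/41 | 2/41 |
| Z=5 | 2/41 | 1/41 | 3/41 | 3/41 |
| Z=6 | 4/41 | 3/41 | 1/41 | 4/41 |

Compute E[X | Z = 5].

44/9

P(Z = 5) = 9/41.
Σ X·P over the event = 2·(2/41) + 4·(1/41) + 5·(3/41) + 7·(3/41) = 44/41.
E[X | Z = 5] = (44/41) / (9/41) = 44/9.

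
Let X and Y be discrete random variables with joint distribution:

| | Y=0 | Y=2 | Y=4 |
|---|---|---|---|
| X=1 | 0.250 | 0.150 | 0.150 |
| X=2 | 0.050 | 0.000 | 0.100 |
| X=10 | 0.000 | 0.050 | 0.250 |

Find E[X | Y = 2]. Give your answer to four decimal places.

3.2500

P(Y = 2) = 0.200.
Σ X·P over the event = 1·(0.150) + 10·(0.050) = 0.650.
E[X | Y = 2] = (0.650) / (0.200) = 3.2500.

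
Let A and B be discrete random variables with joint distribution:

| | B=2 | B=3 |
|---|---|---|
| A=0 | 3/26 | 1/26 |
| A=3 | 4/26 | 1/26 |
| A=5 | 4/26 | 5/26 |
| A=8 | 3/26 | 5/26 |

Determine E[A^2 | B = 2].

164/7

P(B = 2) = 7/13.
Σ A^2·P over the event = 0·(3/26) + 9·(4/26) + 25·(4/26) + 64·(3/26) = 164/13.
E[A^2 | B = 2] = (164/13) / (7/13) = 164/7.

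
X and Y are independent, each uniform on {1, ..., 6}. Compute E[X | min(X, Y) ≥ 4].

5

Outcomes with min(X, Y) ≥ 4: (4,4), (4,5), (4,6), (5,4), (5,5), (5,6), (6,4), (6,5), (6,6), each with probability 1/36.
E[X | min(X, Y) ≥ 4] = (4 + 4 + 4 + 5 + 5 + 5 + 6 + 6 + 6) / 9 = 5.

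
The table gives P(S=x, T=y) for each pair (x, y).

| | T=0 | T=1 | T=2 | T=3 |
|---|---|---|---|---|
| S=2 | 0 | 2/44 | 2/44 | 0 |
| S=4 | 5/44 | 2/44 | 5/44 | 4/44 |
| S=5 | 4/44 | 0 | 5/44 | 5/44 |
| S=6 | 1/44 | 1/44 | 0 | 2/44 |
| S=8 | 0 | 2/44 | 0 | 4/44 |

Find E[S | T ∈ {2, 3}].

134/27

P(T ∈ {2, 3}) = 27/44.
Σ S·P over the event = 2·(2/44) + 4·(5/44) + 4·(4/44) + 5·(5/44) + 5·(5/44) + 6·(2/44) + 8·(4/44) = 67/22.
E[S | T ∈ {2, 3}] = (67/22) / (27/44) = 134/27.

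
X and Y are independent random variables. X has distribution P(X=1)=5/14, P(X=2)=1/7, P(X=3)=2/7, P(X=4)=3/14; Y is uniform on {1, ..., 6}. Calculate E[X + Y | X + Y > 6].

P(X + Y > 6) = 11/28.
Summing (X+Y)·P(x,y) over outcomes with X + Y > 6 gives 263/84.
E[X + Y | X + Y > 6] = (263/84) / (11/28) = 263/33.

263/33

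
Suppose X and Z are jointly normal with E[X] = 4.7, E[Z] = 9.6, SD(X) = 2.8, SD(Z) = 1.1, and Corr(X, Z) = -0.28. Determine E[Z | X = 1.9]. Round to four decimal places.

The regression of Z on X has slope ρ·σ_Z/σ_X and passes through (μ_X, μ_Z).
E[Z | X=1.9] = 9.6 + (-0.28)·(1.1/2.8)·(1.9 − (4.7)) = 9.6 + (-0.11)·(-2.8) = 9.9080.

9.9080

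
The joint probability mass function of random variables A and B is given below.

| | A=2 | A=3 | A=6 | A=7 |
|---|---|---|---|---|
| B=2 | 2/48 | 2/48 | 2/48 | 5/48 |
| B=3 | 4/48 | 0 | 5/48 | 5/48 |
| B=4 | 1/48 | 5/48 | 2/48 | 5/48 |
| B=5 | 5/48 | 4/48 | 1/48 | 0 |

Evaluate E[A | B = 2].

57/11

P(B = 2) = 11/48.
Σ A·P over the event = 2·(2/48) + 3·(2/48) + 6·(2/48) + 7·(5/48) = 19/16.
E[A | B = 2] = (19/16) / (11/48) = 57/11.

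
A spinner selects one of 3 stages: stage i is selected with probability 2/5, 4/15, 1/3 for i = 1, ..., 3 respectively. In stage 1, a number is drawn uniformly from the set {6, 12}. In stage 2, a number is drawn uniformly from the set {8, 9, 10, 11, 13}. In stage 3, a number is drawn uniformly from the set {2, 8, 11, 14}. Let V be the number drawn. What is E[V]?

E[V | stage 1] = (6+12)/2 = 9.
E[V | stage 2] = (8+9+10+11+13)/5 = 51/5.
E[V | stage 3] = (2+8+11+14)/4 = 35/4.
By the law of total expectation,
E[V] = (2/5)·(9) + (4/15)·(51/5) + (1/3)·(35/4) = 2771/300.

2771/300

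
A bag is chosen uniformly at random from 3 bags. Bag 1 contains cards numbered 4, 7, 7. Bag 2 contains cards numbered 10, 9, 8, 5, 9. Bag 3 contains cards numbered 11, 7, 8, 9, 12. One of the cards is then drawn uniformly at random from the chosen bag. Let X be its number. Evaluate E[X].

E[X | bag 1] = (4+7+7)/3 = 6.
E[X | bag 2] = (10+9+8+5+9)/5 = 41/5.
E[X | bag 3] = (11+7+8+9+12)/5 = 47/5.
By the law of total expectation,
E[X] = (1/3)·(6) + (1/3)·(41/5) + (1/3)·(47/5) = 118/15.

118/15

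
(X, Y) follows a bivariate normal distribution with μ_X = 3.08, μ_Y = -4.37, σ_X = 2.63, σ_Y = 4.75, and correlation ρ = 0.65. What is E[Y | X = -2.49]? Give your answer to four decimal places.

The regression of Y on X has slope ρ·σ_Y/σ_X and passes through (μ_X, μ_Y).
E[Y | X=-2.49] = -4.37 + (0.65)·(4.75/2.63)·(-2.49 − (3.08)) = -4.37 + (1.17395)·(-5.57) = -10.9089.

-10.9089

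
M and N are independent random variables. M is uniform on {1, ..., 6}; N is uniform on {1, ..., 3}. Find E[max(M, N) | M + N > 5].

44/9

Outcomes with M + N > 5: (3,3), (4,2), (4,3), (5,1), (5,2), (5,3), (6,1), (6,2), (6,3), each with probability 1/18.
E[max(M, N) | M + N > 5] = (3 + 4 + 4 + 5 + 5 + 5 + 6 + 6 + 6) / 9 = 44/9.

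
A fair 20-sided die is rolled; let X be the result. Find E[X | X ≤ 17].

9

P(X ≤ 17) = 17/20.
E[X | X ≤ 17] = (153/20) / (17/20) = 9.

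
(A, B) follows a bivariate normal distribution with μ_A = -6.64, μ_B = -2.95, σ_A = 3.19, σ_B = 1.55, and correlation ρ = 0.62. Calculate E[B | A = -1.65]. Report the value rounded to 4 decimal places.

-1.4467

The regression of B on A has slope ρ·σ_B/σ_A and passes through (μ_A, μ_B).
E[B | A=-1.65] = -2.95 + (0.62)·(1.55/3.19)·(-1.65 − (-6.64)) = -2.95 + (0.301254)·(4.99) = -1.4467.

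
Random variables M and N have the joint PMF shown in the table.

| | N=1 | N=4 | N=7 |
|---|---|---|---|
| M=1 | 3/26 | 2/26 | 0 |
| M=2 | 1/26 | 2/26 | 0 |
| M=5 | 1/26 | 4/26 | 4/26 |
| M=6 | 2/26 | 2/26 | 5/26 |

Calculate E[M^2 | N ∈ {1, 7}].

P(N ∈ {1, 7}) = 8/13.
Σ M^2·P over the event = 1·(3/26) + 4·(1/26) + 25·(1/26) + 25·(4/26) + 36·(2/26) + 36·(5/26) = 192/13.
E[M^2 | N ∈ {1, 7}] = (192/13) / (8/13) = 24.

24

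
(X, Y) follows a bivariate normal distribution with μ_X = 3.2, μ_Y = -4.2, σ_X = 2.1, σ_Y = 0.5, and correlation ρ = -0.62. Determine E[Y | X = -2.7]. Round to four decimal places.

-3.3290

E[Y | X=x] = μ_Y + ρ(σ_Y/σ_X)(x − μ_X) for jointly normal variables.
E[Y | X=-2.7] = -4.2 + (-0.62)·(0.5/2.1)·(-2.7 − (3.2)) = -4.2 + (-0.14762)·(-5.9) = -3.3290.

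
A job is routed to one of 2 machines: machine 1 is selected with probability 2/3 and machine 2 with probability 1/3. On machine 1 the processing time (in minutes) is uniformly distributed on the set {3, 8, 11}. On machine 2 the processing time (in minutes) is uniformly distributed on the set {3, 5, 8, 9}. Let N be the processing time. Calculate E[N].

E[N | machine 1] = (3+8+11)/3 = 22/3.
E[N | machine 2] = (3+5+8+9)/4 = 25/4.
E[N] = (2/3)·(22/3) + (1/3)·(25/4) = 251/36.

251/36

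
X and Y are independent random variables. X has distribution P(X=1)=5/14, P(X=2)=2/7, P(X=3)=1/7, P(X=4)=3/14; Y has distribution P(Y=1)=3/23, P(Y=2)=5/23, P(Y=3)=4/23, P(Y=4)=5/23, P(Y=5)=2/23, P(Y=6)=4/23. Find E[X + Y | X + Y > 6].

P(X + Y > 6) = 111/322.
Summing (X+Y)·P(x,y) over outcomes with X + Y > 6 gives 438/161.
E[X + Y | X + Y > 6] = (438/161) / (111/322) = 292/37.

292/37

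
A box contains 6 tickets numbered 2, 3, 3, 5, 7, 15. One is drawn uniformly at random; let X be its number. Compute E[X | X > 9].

P(X > 9) = 1/6.
Σ over the event: 15·1/6 = 5/2.
E[X | X > 9] = (5/2) / (1/6) = 15.

15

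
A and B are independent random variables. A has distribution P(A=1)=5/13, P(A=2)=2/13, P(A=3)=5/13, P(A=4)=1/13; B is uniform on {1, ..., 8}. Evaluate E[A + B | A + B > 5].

548/67

P(A + B > 5) = 67/104.
Summing (A+B)·P(x,y) over outcomes with A + B > 5 gives 137/26.
E[A + B | A + B > 5] = (137/26) / (67/104) = 548/67.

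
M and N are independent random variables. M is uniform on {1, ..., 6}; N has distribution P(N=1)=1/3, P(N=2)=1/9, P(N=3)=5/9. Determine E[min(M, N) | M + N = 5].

5/3

P(M + N = 5) = 1/6.
Summing min(M,N)·P(x,y) over outcomes with M + N = 5 gives 5/18.
E[min(M, N) | M + N = 5] = (5/18) / (1/6) = 5/3.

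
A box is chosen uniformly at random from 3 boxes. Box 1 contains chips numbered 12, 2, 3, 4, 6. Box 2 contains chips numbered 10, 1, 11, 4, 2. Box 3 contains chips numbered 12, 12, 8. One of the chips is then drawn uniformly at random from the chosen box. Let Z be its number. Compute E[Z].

65/9

E[Z | box 1] = (12+2+3+4+6)/5 = 27/5.
E[Z | box 2] = (10+1+11+4+2)/5 = 28/5.
E[Z | box 3] = (12+12+8)/3 = 32/3.
By the law of total expectation,
E[Z] = (1/3)·(27/5) + (1/3)·(28/5) + (1/3)·(32/3) = 65/9.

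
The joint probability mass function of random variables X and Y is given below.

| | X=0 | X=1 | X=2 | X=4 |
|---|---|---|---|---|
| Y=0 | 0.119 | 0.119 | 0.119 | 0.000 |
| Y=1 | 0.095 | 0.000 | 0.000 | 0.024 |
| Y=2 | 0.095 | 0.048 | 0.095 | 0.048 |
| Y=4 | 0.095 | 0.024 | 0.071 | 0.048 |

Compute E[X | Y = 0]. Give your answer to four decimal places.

P(Y = 0) = 0.357.
Σ X·P over the event = 0·(0.119) + 1·(0.119) + 2·(0.119) = 0.357.
E[X | Y = 0] = (0.357) / (0.357) = 1.0000.

1.0000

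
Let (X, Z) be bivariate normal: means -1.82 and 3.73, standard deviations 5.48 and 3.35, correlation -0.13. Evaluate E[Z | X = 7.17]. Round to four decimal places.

3.0156

For a bivariate normal, E[Z | X=x] = μ_Z + ρ·(σ_Z/σ_X)·(x − μ_X).
E[Z | X=7.17] = 3.73 + (-0.13)·(3.35/5.48)·(7.17 − (-1.82)) = 3.73 + (-0.079471)·(8.99) = 3.0156.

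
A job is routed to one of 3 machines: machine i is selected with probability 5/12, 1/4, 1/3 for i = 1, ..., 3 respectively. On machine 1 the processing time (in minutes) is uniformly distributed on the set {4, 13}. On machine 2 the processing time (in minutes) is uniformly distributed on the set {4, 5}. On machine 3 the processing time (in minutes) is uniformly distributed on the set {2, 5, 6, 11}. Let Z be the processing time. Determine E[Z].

20/3

E[Z | machine 1] = (4+13)/2 = 17/2.
E[Z | machine 2] = (4+5)/2 = 9/2.
E[Z | machine 3] = (2+5+6+11)/4 = 6.
E[Z] = (5/12)·(17/2) + (1/4)·(9/2) + (1/3)·(6) = 20/3.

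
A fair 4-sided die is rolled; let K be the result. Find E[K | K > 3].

4

Given K > 3, K is equally likely to be any of {4}.
E[K | K > 3] = (4) / 1 = 4.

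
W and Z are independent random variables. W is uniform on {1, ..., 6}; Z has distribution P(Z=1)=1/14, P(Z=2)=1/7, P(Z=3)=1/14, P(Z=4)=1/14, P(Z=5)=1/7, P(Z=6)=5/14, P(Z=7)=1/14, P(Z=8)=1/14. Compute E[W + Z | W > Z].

P(W > Z) = 5/21.
Summing (W+Z)·P(x,y) over outcomes with W > Z gives 71/42.
E[W + Z | W > Z] = (71/42) / (5/21) = 71/10.

71/10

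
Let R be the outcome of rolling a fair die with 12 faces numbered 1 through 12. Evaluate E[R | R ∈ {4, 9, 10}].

23/3

P(R ∈ {4, 9, 10}) = 1/4.
Σ over the event: 4·1/12 + 9·1/12 + 10·1/12 = 23/12.
E[R | R ∈ {4, 9, 10}] = (23/12) / (1/4) = 23/3.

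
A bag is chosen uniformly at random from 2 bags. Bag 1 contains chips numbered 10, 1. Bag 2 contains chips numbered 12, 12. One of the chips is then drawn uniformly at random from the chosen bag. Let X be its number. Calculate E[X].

35/4

E[X | bag 1] = (10+1)/2 = 11/2.
E[X | bag 2] = (12+12)/2 = 12.
By the law of total expectation,
E[X] = (1/2)·(11/2) + (1/2)·(12) = 35/4.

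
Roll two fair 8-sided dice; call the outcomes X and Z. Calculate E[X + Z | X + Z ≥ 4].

P(X + Z ≥ 4) = 61/64.
Summing (X+Z)·P(x,y) over outcomes with X + Z ≥ 4 gives 71/8.
E[X + Z | X + Z ≥ 4] = (71/8) / (61/64) = 568/61.

568/61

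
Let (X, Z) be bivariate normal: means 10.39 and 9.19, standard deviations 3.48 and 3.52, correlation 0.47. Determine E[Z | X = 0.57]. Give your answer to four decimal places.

For a bivariate normal, E[Z | X=x] = μ_Z + ρ·(σ_Z/σ_X)·(x − μ_X).
E[Z | X=0.57] = 9.19 + (0.47)·(3.52/3.48)·(0.57 − (10.39)) = 9.19 + (0.4754023)·(-9.82) = 4.5215.

4.5215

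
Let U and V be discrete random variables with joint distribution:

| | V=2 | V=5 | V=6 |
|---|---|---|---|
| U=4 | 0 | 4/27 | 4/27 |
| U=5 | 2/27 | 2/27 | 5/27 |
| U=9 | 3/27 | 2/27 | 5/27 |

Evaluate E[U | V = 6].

43/7

P(V = 6) = 14/27.
Σ U·P over the event = 4·(4/27) + 5·(5/27) + 9·(5/27) = 86/27.
E[U | V = 6] = (86/27) / (14/27) = 43/7.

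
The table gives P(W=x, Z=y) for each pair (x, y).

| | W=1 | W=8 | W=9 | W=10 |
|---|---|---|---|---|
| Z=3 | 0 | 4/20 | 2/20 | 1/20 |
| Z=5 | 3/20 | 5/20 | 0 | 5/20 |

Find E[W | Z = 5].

P(Z = 5) = 13/20.
Summing W·P(W=x,Z=y) over the conditioning event gives 93/20.
E[W | Z = 5] = (93/20) / (13/20) = 93/13.

93/13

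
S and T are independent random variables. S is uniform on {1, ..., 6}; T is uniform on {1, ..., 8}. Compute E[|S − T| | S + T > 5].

52/19

P(S + T > 5) = 19/24.
Summing |S−T|·P(x,y) over outcomes with S + T > 5 gives 13/6.
E[|S − T| | S + T > 5] = (13/6) / (19/24) = 52/19.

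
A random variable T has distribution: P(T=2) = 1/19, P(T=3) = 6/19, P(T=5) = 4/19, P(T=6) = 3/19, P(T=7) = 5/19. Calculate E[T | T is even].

5

P(T is even) = 4/19.
Σ over the event: 2·1/19 + 6·3/19 = 20/19.
E[T | T is even] = (20/19) / (4/19) = 5.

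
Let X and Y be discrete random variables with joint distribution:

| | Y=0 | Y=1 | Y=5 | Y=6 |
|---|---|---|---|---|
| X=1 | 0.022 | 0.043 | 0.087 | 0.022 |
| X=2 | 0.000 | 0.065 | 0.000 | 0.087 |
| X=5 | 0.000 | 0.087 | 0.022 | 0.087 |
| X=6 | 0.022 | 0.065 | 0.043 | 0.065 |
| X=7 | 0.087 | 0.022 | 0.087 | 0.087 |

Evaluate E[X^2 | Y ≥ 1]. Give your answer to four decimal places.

24.7319

P(Y ≥ 1) = 0.869.
Summing X^2·P(X=x,Y=y) over the conditioning event gives 21.492.
E[X^2 | Y ≥ 1] = (21.492) / (0.869) = 24.7319.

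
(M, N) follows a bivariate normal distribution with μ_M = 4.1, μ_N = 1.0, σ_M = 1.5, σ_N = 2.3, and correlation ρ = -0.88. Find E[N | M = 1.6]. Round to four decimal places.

For a bivariate normal, E[N | M=x] = μ_N + ρ·(σ_N/σ_M)·(x − μ_M).
E[N | M=1.6] = 1.0 + (-0.88)·(2.3/1.5)·(1.6 − (4.1)) = 1.0 + (-1.3493)·(-2.5) = 4.3733.

4.3733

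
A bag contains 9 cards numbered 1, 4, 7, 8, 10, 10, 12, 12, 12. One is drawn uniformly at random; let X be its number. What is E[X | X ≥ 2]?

P(X ≥ 2) = 8/9.
Σ over the event: 4·1/9 + 7·1/9 + 8·1/9 + 10·2/9 + 12·1/3 = 25/3.
E[X | X ≥ 2] = (25/3) / (8/9) = 75/8.

75/8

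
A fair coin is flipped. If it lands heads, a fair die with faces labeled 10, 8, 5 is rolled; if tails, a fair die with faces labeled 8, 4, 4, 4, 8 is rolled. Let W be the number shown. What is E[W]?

199/30

E[W | heads] = (10+8+5)/3 = 23/3.
E[W | tails] = (8+4+4+4+8)/5 = 28/5.
By the law of total expectation,
E[W] = (1/2)·(23/3) + (1/2)·(28/5) = 199/30.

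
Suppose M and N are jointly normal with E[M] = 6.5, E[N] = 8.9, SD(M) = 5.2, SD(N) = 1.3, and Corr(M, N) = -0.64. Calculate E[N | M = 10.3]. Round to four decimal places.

8.2920

For a bivariate normal, E[N | M=x] = μ_N + ρ·(σ_N/σ_M)·(x − μ_M).
E[N | M=10.3] = 8.9 + (-0.64)·(1.3/5.2)·(10.3 − (6.5)) = 8.9 + (-0.16)·(3.8) = 8.2920.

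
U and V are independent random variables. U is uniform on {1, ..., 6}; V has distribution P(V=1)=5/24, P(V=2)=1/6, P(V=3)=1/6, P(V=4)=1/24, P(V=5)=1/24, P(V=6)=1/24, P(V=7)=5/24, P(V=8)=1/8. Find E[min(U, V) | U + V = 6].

P(U + V = 6) = 5/48.
Summing min(U,V)·P(x,y) over outcomes with U + V = 6 gives 7/36.
E[min(U, V) | U + V = 6] = (7/36) / (5/48) = 28/15.

28/15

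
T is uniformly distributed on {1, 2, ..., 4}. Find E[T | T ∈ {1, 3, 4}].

8/3

P(T ∈ {1, 3, 4}) = 3/4.
Σ over the event: 1·1/4 + 3·1/4 + 4·1/4 = 2.
E[T | T ∈ {1, 3, 4}] = (2) / (3/4) = 8/3.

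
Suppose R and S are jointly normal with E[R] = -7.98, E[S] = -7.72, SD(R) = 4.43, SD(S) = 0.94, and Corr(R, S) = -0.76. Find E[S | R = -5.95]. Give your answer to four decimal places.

-8.0474

The regression of S on R has slope ρ·σ_S/σ_R and passes through (μ_R, μ_S).
E[S | R=-5.95] = -7.72 + (-0.76)·(0.94/4.43)·(-5.95 − (-7.98)) = -7.72 + (-0.16126)·(2.03) = -8.0474.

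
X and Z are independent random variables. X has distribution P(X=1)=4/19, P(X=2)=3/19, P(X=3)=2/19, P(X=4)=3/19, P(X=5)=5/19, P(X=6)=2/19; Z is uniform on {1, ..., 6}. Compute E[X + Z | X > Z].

321/46

P(X > Z) = 23/57.
Summing (X+Z)·P(x,y) over outcomes with X > Z gives 107/38.
E[X + Z | X > Z] = (107/38) / (23/57) = 321/46.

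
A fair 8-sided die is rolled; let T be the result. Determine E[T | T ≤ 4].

Given T ≤ 4, T is equally likely to be any of {1, 2, 3, 4}.
E[T | T ≤ 4] = (1 + 2 + 3 + 4) / 4 = 5/2.

5/2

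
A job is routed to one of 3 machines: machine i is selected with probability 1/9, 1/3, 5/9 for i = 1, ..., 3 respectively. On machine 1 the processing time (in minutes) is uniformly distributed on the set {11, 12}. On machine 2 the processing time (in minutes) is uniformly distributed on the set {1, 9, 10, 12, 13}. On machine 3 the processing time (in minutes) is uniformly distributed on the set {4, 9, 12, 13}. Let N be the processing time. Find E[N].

E[N | machine 1] = (11+12)/2 = 23/2.
E[N | machine 2] = (1+9+10+12+13)/5 = 9.
E[N | machine 3] = (4+9+12+13)/4 = 19/2.
By the law of total expectation,
E[N] = (1/9)·(23/2) + (1/3)·(9) + (5/9)·(19/2) = 86/9.

86/9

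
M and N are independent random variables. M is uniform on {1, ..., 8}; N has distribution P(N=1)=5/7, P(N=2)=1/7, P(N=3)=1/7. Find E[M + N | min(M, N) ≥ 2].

P(min(M, N) ≥ 2) = 1/4.
Summing (M+N)·P(x,y) over outcomes with min(M, N) ≥ 2 gives 15/8.
E[M + N | min(M, N) ≥ 2] = (15/8) / (1/4) = 15/2.

15/2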